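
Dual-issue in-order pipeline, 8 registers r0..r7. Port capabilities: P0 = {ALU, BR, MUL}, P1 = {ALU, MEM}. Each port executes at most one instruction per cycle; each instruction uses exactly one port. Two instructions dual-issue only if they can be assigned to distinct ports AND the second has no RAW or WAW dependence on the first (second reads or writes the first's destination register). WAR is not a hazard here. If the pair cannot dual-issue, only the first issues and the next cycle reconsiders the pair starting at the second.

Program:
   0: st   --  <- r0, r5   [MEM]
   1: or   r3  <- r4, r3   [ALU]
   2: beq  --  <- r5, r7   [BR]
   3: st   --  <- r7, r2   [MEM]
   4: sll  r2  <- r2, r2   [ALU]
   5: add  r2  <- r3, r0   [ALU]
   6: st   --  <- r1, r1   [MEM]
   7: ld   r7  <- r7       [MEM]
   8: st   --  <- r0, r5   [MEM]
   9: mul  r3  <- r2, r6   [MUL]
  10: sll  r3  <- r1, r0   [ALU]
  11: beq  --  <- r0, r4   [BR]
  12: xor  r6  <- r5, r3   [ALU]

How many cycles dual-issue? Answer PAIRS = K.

PAIRS = 5

#0 head=0: st/or i0/i1 pair
#1 head=2: beq/st i2/i3 pair
#2 head=4: sll i4 WAW r2
#3 head=5: add/st i5/i6 pair
#4 head=7: ld i7 no-port MEM/MEM
#5 head=8: st/mul i8/i9 pair
#6 head=10: sll/beq i10/i11 pair
#7 head=12: xor i12 tail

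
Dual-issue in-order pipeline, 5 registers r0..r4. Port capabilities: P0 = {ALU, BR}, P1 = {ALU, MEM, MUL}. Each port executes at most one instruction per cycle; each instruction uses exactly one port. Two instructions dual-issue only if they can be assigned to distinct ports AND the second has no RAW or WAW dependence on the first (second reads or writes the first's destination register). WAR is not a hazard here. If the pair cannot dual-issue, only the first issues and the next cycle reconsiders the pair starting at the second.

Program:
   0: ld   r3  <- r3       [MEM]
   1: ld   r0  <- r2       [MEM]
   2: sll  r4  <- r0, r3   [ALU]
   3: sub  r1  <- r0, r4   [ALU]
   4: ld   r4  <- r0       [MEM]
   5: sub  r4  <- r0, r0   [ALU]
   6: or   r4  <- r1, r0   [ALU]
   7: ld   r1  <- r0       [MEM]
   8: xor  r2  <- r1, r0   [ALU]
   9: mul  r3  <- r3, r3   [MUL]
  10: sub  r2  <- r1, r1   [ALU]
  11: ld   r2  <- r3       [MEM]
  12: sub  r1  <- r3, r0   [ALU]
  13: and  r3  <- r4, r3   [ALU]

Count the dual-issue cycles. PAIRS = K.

PAIRS = 4

t=0 i0:ld ; no-port MEM/MEM
t=1 i1:ld ; RAW r0
t=2 i2:sll ; RAW r4
t=3 i3,i4:sub/ld ; dual
t=4 i5:sub ; WAW r4
t=5 i6,i7:or/ld ; dual
t=6 i8,i9:xor/mul ; dual
t=7 i10:sub ; WAW r2
t=8 i11,i12:ld/sub ; dual
t=9 i13:and ; tail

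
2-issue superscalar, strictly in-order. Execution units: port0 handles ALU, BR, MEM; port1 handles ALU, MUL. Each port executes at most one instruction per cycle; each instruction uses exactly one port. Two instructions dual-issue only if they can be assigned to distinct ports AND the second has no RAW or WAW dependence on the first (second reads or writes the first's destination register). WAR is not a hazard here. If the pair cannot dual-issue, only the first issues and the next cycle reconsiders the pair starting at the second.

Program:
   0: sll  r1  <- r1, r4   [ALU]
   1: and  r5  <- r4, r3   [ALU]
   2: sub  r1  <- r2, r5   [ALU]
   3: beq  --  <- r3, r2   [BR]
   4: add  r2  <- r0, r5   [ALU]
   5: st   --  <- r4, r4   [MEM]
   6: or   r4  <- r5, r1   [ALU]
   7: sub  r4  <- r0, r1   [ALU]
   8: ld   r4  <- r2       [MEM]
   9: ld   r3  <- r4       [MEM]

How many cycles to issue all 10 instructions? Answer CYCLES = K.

  cy0 -> i0+i1 (sll.ALU and.ALU) 2-wide
  cy1 -> i2+i3 (sub.ALU beq.BR) 2-wide
  cy2 -> i4+i5 (add.ALU st.MEM) 2-wide
  cy3 -> i6 (or.ALU) WAW r4
  cy4 -> i7 (sub.ALU) WAW r4
  cy5 -> i8 (ld.MEM) no-port MEM/MEM
  cy6 -> i9 (ld.MEM) tail

CYCLES = 7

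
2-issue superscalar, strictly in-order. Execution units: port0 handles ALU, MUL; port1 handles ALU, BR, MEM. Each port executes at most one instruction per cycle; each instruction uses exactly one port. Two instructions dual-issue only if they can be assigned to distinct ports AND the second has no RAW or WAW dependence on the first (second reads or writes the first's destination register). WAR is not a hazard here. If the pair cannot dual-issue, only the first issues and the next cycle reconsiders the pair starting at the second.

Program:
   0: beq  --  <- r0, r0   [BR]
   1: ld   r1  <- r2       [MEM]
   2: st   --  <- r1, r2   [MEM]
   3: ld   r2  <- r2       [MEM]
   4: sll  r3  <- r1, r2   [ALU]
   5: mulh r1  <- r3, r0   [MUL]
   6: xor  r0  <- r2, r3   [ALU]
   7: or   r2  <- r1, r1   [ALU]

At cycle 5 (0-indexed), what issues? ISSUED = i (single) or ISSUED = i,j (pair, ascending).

0. beq.BR @i0  | no-port BR/MEM
1. ld.MEM @i1  | no-port MEM/MEM
2. st.MEM @i2  | no-port MEM/MEM
3. ld.MEM @i3  | RAW r2
4. sll.ALU @i4  | RAW r3
5. mulh.MUL+xor.ALU @i5&i6  | dual
6. or.ALU @i7  | tail

ISSUED = 5,6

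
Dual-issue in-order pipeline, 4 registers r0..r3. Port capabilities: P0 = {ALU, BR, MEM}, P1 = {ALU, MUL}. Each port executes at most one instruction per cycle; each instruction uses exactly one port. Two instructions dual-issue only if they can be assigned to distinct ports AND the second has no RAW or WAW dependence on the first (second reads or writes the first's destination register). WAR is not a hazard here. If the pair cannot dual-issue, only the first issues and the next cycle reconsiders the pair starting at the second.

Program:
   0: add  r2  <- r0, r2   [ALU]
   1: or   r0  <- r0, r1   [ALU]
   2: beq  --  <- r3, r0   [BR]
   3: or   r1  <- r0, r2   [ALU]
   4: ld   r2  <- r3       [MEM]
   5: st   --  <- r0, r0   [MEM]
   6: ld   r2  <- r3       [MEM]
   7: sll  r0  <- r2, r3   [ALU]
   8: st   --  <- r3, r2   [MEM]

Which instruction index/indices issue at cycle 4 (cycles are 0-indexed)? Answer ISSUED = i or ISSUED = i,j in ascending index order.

ISSUED = 6

t=0 i0&i1:add or ; pair
t=1 i2&i3:beq or ; pair
t=2 i4:ld ; no-port MEM/MEM
t=3 i5:st ; no-port MEM/MEM
t=4 i6:ld ; RAW r2
t=5 i7&i8:sll st ; pair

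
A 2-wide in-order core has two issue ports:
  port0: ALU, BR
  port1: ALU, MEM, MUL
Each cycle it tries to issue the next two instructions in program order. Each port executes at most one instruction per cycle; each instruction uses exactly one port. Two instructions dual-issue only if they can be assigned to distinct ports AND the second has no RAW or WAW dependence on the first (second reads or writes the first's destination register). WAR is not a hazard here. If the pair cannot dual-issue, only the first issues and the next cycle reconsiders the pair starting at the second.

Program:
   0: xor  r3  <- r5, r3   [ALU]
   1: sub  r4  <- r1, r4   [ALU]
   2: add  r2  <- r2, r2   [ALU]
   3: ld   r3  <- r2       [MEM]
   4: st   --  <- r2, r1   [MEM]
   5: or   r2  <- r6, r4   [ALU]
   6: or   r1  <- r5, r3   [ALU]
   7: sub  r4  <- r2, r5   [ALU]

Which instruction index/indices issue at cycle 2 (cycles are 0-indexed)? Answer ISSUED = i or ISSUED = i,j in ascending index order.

0. xor;sub @i0&i1  | dual
1. add @i2  | RAW r2
2. ld @i3  | no-port MEM/MEM
3. st;or @i4&i5  | dual
4. or;sub @i6&i7  | dual

ISSUED = 3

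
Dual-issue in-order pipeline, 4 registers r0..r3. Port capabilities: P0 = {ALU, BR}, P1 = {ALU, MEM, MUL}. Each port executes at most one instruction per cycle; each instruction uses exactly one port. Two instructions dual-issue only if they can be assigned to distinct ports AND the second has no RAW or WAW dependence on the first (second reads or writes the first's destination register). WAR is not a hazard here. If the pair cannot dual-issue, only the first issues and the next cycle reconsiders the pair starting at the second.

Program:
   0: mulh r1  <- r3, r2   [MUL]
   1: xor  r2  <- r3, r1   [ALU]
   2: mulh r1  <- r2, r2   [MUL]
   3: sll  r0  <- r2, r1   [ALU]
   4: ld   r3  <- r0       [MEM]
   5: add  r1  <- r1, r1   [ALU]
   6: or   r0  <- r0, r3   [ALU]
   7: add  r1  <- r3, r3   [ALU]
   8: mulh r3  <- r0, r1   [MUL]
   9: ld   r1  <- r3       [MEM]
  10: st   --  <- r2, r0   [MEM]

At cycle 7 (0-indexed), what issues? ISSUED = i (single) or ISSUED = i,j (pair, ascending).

ISSUED = 9

0. mulh @i0  | RAW r1
1. xor @i1  | RAW r2
2. mulh @i2  | RAW r1
3. sll @i3  | RAW r0
4. ld add @i4/i5  | pair
5. or add @i6/i7  | pair
6. mulh @i8  | no-port MUL/MEM
7. ld @i9  | no-port MEM/MEM
8. st @i10  | tail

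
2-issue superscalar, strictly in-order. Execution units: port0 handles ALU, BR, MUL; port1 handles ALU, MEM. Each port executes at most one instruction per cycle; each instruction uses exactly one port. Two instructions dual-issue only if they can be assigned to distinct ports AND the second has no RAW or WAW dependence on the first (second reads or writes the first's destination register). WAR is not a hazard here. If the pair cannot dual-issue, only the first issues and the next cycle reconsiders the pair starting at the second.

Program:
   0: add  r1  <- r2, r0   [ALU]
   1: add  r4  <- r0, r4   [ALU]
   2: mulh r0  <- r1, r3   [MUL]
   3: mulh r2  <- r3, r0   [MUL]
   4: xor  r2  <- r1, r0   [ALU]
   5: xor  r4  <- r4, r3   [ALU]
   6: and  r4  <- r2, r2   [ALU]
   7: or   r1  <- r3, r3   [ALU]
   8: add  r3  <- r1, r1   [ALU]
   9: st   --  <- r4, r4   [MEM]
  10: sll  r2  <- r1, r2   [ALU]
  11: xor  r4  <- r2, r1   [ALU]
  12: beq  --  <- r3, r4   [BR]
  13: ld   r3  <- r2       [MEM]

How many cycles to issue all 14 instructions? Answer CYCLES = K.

t=0 i0&i1:add.ALU;add.ALU ; 2-wide
t=1 i2:mulh.MUL ; no-port MUL/MUL
t=2 i3:mulh.MUL ; WAW r2
t=3 i4&i5:xor.ALU;xor.ALU ; 2-wide
t=4 i6&i7:and.ALU;or.ALU ; 2-wide
t=5 i8&i9:add.ALU;st.MEM ; 2-wide
t=6 i10:sll.ALU ; RAW r2
t=7 i11:xor.ALU ; RAW r4
t=8 i12&i13:beq.BR;ld.MEM ; 2-wide

CYCLES = 9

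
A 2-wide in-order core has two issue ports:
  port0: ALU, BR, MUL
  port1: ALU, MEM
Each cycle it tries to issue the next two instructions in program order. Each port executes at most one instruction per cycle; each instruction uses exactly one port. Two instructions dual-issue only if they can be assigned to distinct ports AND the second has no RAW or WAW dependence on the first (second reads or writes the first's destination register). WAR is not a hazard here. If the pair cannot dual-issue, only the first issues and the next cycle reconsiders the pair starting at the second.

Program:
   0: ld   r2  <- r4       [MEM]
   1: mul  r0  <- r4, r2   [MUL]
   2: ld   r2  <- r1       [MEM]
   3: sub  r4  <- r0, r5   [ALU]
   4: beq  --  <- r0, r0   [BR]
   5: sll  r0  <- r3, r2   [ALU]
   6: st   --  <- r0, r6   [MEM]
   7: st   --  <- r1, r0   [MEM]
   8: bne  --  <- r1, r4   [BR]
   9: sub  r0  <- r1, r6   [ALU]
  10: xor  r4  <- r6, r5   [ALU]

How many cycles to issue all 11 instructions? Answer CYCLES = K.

#0 head=0: ld.MEM i0 RAW r2
#1 head=1: mul.MUL+ld.MEM i1,i2 dual
#2 head=3: sub.ALU+beq.BR i3,i4 dual
#3 head=5: sll.ALU i5 RAW r0
#4 head=6: st.MEM i6 no-port MEM/MEM
#5 head=7: st.MEM+bne.BR i7,i8 dual
#6 head=9: sub.ALU+xor.ALU i9,i10 dual

CYCLES = 7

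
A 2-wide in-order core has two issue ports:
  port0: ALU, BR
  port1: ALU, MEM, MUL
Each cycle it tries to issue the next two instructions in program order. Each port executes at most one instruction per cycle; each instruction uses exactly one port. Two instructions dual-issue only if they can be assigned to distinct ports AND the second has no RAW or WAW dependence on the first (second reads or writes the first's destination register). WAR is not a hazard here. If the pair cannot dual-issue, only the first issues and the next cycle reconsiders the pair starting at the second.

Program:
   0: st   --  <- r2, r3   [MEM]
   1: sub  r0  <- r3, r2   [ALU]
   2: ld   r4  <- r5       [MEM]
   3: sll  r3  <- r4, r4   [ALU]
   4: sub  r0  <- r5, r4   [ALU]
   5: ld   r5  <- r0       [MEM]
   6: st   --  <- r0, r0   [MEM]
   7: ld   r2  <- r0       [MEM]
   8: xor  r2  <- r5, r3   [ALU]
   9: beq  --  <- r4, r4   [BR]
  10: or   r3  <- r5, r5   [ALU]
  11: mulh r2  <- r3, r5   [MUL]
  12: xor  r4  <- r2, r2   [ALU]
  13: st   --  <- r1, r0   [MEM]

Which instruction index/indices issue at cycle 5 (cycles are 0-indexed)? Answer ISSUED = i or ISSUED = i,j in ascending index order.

ISSUED = 7

#0 head=0: st.MEM+sub.ALU i0/i1 dual
#1 head=2: ld.MEM i2 RAW r4
#2 head=3: sll.ALU+sub.ALU i3/i4 dual
#3 head=5: ld.MEM i5 no-port MEM/MEM
#4 head=6: st.MEM i6 no-port MEM/MEM
#5 head=7: ld.MEM i7 WAW r2
#6 head=8: xor.ALU+beq.BR i8/i9 dual
#7 head=10: or.ALU i10 RAW r3
#8 head=11: mulh.MUL i11 RAW r2
#9 head=12: xor.ALU+st.MEM i12/i13 dual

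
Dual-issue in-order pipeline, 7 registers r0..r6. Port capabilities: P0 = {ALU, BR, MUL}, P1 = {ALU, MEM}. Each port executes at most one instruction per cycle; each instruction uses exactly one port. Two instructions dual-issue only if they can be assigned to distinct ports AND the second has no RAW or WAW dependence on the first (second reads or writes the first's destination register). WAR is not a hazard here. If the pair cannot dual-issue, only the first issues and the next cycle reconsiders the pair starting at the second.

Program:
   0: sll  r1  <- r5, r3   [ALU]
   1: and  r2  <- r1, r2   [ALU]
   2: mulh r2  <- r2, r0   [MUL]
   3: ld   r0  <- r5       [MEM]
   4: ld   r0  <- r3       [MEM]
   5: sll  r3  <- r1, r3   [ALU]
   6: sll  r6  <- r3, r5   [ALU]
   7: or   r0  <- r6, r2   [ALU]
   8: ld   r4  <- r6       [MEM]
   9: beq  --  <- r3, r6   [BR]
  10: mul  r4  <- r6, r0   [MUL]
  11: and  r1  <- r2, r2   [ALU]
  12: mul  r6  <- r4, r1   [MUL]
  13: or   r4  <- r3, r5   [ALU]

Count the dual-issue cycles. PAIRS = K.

t=0 i0:sll.ALU ; RAW r1
t=1 i1:and.ALU ; RAW+WAW r2
t=2 i2&i3:mulh.MUL+ld.MEM ; dual
t=3 i4&i5:ld.MEM+sll.ALU ; dual
t=4 i6:sll.ALU ; RAW r6
t=5 i7&i8:or.ALU+ld.MEM ; dual
t=6 i9:beq.BR ; no-port BR/MUL
t=7 i10&i11:mul.MUL+and.ALU ; dual
t=8 i12&i13:mul.MUL+or.ALU ; dual

PAIRS = 5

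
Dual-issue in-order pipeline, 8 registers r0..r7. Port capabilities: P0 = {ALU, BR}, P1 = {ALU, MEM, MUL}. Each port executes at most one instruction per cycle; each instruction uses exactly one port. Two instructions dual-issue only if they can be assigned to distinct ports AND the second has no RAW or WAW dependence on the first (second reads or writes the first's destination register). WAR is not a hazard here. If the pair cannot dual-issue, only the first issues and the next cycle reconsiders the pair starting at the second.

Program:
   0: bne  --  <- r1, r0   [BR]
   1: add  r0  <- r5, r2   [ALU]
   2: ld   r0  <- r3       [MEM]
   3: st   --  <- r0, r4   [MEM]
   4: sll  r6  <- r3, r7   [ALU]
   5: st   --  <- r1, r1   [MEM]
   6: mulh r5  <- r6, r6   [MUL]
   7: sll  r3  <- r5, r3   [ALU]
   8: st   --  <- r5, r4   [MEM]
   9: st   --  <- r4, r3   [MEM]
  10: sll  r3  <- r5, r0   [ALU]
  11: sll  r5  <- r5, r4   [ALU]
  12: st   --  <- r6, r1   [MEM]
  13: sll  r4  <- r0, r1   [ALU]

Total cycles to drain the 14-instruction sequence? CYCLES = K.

[0] i0/i1  bne.BR+add.ALU  -- dual
[1] i2  ld.MEM  -- no-port MEM/MEM
[2] i3/i4  st.MEM+sll.ALU  -- dual
[3] i5  st.MEM  -- no-port MEM/MUL
[4] i6  mulh.MUL  -- RAW r5
[5] i7/i8  sll.ALU+st.MEM  -- dual
[6] i9/i10  st.MEM+sll.ALU  -- dual
[7] i11/i12  sll.ALU+st.MEM  -- dual
[8] i13  sll.ALU  -- tail

CYCLES = 9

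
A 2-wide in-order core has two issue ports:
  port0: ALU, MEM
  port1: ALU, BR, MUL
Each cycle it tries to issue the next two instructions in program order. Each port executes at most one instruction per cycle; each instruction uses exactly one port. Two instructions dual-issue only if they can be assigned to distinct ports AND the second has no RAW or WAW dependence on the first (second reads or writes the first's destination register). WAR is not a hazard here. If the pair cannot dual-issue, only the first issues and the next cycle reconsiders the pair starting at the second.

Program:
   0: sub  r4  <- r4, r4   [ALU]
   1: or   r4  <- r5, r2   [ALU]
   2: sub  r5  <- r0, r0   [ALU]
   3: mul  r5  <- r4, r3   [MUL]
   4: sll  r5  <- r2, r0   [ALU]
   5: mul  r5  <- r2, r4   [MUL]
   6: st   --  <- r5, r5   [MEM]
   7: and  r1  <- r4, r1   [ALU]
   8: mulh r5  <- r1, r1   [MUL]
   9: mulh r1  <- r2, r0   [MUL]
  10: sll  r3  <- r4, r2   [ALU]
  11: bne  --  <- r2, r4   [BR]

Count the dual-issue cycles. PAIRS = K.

PAIRS = 3

[0] i0  sub  -- WAW r4
[1] i1+i2  or/sub  -- 2-wide
[2] i3  mul  -- WAW r5
[3] i4  sll  -- WAW r5
[4] i5  mul  -- RAW r5
[5] i6+i7  st/and  -- 2-wide
[6] i8  mulh  -- no-port MUL/MUL
[7] i9+i10  mulh/sll  -- 2-wide
[8] i11  bne  -- tail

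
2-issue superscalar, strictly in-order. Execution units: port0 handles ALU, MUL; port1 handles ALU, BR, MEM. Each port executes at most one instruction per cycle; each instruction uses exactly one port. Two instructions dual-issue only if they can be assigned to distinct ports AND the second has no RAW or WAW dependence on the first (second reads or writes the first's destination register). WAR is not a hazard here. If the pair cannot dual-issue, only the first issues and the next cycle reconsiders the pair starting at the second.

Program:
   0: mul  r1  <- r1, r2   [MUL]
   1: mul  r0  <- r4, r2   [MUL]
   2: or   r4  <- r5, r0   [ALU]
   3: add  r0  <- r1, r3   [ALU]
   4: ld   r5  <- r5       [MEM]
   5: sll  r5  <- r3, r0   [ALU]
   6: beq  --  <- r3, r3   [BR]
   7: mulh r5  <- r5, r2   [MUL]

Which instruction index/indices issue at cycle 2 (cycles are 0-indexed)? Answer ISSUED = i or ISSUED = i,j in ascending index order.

  cy0 -> i0 (mul) no-port MUL/MUL
  cy1 -> i1 (mul) RAW r0
  cy2 -> i2,i3 (or+add) dual
  cy3 -> i4 (ld) WAW r5
  cy4 -> i5,i6 (sll+beq) dual
  cy5 -> i7 (mulh) tail

ISSUED = 2,3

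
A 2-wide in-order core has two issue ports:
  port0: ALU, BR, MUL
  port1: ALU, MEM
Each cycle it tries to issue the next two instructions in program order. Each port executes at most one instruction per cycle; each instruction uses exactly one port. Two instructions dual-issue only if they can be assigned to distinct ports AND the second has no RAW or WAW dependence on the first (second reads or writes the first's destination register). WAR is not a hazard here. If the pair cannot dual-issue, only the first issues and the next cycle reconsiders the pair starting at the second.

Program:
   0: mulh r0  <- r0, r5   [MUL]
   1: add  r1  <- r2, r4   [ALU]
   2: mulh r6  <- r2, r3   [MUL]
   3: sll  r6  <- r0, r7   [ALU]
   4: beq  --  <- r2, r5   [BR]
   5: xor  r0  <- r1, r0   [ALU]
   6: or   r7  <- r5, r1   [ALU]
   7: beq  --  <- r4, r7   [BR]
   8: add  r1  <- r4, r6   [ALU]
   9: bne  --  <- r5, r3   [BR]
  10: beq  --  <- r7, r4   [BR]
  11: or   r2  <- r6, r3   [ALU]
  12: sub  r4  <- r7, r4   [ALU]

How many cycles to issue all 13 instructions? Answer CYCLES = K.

CYCLES = 8

  cy0 -> i0+i1 (mulh add) pair
  cy1 -> i2 (mulh) WAW r6
  cy2 -> i3+i4 (sll beq) pair
  cy3 -> i5+i6 (xor or) pair
  cy4 -> i7+i8 (beq add) pair
  cy5 -> i9 (bne) no-port BR/BR
  cy6 -> i10+i11 (beq or) pair
  cy7 -> i12 (sub) tail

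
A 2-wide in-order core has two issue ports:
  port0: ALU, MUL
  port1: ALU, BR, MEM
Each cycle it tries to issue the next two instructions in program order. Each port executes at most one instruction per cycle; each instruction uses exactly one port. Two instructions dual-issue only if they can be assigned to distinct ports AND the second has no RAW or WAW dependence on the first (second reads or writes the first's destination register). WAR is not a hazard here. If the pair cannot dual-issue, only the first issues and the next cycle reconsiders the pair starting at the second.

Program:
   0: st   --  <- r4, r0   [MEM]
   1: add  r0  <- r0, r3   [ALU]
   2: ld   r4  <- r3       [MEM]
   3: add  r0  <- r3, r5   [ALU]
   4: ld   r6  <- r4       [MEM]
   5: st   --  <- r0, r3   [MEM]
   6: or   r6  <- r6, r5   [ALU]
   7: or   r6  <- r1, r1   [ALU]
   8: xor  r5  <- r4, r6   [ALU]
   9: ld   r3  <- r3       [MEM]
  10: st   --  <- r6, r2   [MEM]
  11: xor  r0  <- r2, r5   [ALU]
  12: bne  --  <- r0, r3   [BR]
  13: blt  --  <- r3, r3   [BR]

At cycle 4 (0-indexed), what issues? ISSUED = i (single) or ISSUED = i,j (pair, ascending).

ISSUED = 7

  cy0 -> i0/i1 (st.MEM+add.ALU) dual
  cy1 -> i2/i3 (ld.MEM+add.ALU) dual
  cy2 -> i4 (ld.MEM) no-port MEM/MEM
  cy3 -> i5/i6 (st.MEM+or.ALU) dual
  cy4 -> i7 (or.ALU) RAW r6
  cy5 -> i8/i9 (xor.ALU+ld.MEM) dual
  cy6 -> i10/i11 (st.MEM+xor.ALU) dual
  cy7 -> i12 (bne.BR) no-port BR/BR
  cy8 -> i13 (blt.BR) tail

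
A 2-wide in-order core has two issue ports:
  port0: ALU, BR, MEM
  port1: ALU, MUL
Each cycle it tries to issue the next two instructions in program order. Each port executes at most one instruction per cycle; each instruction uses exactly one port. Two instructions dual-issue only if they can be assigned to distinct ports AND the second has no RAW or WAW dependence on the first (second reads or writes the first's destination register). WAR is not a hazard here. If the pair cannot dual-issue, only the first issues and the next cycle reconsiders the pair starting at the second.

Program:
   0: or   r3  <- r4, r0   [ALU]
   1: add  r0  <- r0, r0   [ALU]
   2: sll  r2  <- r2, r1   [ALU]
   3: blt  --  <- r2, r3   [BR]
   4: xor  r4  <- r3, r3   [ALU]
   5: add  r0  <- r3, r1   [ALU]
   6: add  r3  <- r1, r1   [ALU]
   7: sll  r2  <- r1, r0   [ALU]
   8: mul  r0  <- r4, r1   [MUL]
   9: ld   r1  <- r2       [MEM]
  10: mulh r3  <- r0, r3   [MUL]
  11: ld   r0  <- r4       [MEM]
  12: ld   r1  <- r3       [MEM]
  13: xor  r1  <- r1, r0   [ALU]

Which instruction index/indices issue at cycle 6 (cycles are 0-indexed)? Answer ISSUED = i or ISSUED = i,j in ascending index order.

0. or/add @i0+i1  | 2-wide
1. sll @i2  | RAW r2
2. blt/xor @i3+i4  | 2-wide
3. add/add @i5+i6  | 2-wide
4. sll/mul @i7+i8  | 2-wide
5. ld/mulh @i9+i10  | 2-wide
6. ld @i11  | no-port MEM/MEM
7. ld @i12  | RAW+WAW r1
8. xor @i13  | tail

ISSUED = 11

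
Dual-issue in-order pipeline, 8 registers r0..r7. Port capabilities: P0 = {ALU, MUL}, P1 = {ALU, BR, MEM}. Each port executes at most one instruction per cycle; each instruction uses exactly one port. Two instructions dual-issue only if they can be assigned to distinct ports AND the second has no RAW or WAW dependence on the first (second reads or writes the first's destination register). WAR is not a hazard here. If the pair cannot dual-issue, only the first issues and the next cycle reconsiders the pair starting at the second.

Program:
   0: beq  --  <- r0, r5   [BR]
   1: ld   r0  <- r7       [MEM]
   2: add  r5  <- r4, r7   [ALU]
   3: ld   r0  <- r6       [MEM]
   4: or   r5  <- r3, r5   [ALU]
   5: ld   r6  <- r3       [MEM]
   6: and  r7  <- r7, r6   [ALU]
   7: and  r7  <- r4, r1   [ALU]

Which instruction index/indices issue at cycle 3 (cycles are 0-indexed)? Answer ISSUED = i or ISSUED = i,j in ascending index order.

c0: i0 beq.BR  no-port BR/MEM
c1: i1,i2 ld.MEM;add.ALU  2-wide
c2: i3,i4 ld.MEM;or.ALU  2-wide
c3: i5 ld.MEM  RAW r6
c4: i6 and.ALU  WAW r7
c5: i7 and.ALU  tail

ISSUED = 5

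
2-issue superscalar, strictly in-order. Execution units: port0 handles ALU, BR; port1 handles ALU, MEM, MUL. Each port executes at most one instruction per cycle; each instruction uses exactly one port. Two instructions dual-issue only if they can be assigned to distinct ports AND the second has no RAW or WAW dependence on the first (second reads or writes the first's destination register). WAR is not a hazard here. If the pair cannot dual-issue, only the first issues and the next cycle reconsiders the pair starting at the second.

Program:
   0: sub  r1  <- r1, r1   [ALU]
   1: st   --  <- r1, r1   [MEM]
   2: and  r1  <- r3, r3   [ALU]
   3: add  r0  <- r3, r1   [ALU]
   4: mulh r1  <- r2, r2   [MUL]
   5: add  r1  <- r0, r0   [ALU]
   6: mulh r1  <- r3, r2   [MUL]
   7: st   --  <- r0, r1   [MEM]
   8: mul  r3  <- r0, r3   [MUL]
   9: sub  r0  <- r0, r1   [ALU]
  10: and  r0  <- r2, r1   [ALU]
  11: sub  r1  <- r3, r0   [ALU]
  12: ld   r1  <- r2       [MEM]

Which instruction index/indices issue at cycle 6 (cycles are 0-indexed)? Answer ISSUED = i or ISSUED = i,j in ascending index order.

ISSUED = 8,9

  cy0 -> i0 (sub.ALU) RAW r1
  cy1 -> i1/i2 (st.MEM;and.ALU) pair
  cy2 -> i3/i4 (add.ALU;mulh.MUL) pair
  cy3 -> i5 (add.ALU) WAW r1
  cy4 -> i6 (mulh.MUL) no-port MUL/MEM
  cy5 -> i7 (st.MEM) no-port MEM/MUL
  cy6 -> i8/i9 (mul.MUL;sub.ALU) pair
  cy7 -> i10 (and.ALU) RAW r0
  cy8 -> i11 (sub.ALU) WAW r1
  cy9 -> i12 (ld.MEM) tail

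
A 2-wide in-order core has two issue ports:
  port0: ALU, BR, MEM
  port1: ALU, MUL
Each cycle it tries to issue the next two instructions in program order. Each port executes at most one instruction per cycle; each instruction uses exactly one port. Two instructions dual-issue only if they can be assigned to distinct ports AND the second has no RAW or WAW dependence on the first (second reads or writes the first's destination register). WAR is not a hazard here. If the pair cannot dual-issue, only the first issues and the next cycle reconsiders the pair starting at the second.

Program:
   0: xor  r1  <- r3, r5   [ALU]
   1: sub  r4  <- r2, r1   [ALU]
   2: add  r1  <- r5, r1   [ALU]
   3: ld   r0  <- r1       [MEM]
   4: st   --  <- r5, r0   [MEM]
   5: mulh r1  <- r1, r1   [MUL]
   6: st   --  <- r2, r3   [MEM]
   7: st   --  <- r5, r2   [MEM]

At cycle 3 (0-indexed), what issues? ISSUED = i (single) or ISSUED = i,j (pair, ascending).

[0] i0  xor  -- RAW r1
[1] i1/i2  sub add  -- dual
[2] i3  ld  -- no-port MEM/MEM
[3] i4/i5  st mulh  -- dual
[4] i6  st  -- no-port MEM/MEM
[5] i7  st  -- tail

ISSUED = 4,5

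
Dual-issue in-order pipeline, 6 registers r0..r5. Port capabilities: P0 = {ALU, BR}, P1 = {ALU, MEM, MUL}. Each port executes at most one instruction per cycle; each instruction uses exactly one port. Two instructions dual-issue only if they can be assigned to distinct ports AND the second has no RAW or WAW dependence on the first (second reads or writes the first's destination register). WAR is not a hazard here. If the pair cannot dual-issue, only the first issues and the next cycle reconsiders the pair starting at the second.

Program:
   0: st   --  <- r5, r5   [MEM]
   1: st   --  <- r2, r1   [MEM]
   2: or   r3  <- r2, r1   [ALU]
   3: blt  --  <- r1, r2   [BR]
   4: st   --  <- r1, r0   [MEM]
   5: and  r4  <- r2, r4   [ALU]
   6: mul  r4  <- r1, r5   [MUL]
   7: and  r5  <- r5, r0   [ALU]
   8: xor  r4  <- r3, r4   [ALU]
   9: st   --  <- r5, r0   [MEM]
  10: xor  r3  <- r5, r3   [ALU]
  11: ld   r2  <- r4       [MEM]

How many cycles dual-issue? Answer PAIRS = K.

PAIRS = 5

[0] i0  st.MEM  -- no-port MEM/MEM
[1] i1+i2  st.MEM/or.ALU  -- pair
[2] i3+i4  blt.BR/st.MEM  -- pair
[3] i5  and.ALU  -- WAW r4
[4] i6+i7  mul.MUL/and.ALU  -- pair
[5] i8+i9  xor.ALU/st.MEM  -- pair
[6] i10+i11  xor.ALU/ld.MEM  -- pair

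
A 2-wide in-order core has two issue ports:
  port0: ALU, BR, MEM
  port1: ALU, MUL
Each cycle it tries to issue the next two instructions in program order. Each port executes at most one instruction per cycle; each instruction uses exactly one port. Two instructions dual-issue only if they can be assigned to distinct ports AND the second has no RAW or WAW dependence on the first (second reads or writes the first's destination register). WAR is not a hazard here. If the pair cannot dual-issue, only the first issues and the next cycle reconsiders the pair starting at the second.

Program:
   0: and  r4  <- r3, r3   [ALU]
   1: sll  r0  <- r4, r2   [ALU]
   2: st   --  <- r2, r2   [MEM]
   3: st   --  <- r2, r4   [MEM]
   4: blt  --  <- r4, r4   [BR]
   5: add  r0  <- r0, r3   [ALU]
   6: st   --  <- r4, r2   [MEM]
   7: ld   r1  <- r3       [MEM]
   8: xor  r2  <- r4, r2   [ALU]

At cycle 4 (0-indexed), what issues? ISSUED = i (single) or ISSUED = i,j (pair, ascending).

ISSUED = 6

[0] i0  and  -- RAW r4
[1] i1+i2  sll st  -- dual
[2] i3  st  -- no-port MEM/BR
[3] i4+i5  blt add  -- dual
[4] i6  st  -- no-port MEM/MEM
[5] i7+i8  ld xor  -- dual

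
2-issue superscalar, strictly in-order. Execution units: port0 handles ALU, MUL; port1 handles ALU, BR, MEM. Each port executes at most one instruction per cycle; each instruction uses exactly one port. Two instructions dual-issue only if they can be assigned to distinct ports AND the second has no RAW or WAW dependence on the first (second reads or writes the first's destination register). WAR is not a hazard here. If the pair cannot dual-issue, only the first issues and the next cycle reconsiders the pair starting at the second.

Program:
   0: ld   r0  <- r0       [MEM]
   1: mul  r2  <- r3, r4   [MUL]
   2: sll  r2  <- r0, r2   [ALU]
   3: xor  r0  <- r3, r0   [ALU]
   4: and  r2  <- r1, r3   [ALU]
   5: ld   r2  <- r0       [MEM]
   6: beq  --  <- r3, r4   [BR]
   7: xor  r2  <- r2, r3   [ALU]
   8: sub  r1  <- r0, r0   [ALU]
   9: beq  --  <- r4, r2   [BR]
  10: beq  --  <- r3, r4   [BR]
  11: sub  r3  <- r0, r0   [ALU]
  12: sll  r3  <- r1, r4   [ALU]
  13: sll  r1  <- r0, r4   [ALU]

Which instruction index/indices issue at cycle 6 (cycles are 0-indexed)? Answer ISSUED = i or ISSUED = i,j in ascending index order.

ISSUED = 10,11

t=0 i0+i1:ld/mul ; dual
t=1 i2+i3:sll/xor ; dual
t=2 i4:and ; WAW r2
t=3 i5:ld ; no-port MEM/BR
t=4 i6+i7:beq/xor ; dual
t=5 i8+i9:sub/beq ; dual
t=6 i10+i11:beq/sub ; dual
t=7 i12+i13:sll/sll ; dual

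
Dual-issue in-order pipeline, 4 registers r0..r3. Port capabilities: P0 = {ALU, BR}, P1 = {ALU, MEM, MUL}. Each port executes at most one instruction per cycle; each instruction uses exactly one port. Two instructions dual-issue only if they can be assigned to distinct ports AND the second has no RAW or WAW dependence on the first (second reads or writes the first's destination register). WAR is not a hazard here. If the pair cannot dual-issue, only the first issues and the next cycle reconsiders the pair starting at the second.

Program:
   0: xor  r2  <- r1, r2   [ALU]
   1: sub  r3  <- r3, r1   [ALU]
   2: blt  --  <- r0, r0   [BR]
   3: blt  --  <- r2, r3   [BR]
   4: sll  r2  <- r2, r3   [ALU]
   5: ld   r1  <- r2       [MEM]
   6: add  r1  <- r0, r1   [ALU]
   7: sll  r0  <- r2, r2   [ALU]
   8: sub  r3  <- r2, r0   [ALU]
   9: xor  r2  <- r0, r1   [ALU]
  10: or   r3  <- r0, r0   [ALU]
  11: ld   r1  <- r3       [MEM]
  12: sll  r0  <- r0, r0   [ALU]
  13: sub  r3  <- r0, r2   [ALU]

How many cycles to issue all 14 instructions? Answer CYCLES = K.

CYCLES = 9

0. xor.ALU/sub.ALU @i0,i1  | 2-wide
1. blt.BR @i2  | no-port BR/BR
2. blt.BR/sll.ALU @i3,i4  | 2-wide
3. ld.MEM @i5  | RAW+WAW r1
4. add.ALU/sll.ALU @i6,i7  | 2-wide
5. sub.ALU/xor.ALU @i8,i9  | 2-wide
6. or.ALU @i10  | RAW r3
7. ld.MEM/sll.ALU @i11,i12  | 2-wide
8. sub.ALU @i13  | tail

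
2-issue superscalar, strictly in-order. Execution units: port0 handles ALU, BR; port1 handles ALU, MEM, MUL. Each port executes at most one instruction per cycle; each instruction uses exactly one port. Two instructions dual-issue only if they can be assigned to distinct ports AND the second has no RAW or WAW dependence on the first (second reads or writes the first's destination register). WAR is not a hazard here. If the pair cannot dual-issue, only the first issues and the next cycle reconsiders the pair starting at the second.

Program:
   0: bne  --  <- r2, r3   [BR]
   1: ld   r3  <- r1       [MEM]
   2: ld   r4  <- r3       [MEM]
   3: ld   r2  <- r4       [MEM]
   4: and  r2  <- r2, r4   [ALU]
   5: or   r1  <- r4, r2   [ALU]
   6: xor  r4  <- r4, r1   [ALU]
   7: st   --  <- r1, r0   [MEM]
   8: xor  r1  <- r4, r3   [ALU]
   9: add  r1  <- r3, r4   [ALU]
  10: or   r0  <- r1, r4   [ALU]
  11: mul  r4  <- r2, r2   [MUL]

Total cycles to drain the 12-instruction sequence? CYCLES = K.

CYCLES = 9

#0 head=0: bne+ld i0&i1 pair
#1 head=2: ld i2 no-port MEM/MEM
#2 head=3: ld i3 RAW+WAW r2
#3 head=4: and i4 RAW r2
#4 head=5: or i5 RAW r1
#5 head=6: xor+st i6&i7 pair
#6 head=8: xor i8 WAW r1
#7 head=9: add i9 RAW r1
#8 head=10: or+mul i10&i11 pair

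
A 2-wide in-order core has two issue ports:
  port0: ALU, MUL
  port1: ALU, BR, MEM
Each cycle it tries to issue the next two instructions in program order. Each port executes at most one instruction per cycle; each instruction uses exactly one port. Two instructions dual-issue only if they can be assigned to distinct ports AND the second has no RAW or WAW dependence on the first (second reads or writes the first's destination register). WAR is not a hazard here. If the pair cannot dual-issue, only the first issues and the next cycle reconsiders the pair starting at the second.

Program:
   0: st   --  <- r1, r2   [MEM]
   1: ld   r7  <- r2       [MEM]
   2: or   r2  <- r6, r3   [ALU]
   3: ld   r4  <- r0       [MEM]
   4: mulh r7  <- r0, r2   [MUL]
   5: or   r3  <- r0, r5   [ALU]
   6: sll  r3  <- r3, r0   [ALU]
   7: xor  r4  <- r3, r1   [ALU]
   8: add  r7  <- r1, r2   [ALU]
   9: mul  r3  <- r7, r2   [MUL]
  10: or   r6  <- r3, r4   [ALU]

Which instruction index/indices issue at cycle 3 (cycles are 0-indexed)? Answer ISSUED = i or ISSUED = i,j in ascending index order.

ISSUED = 5

  cy0 -> i0 (st.MEM) no-port MEM/MEM
  cy1 -> i1/i2 (ld.MEM or.ALU) dual
  cy2 -> i3/i4 (ld.MEM mulh.MUL) dual
  cy3 -> i5 (or.ALU) RAW+WAW r3
  cy4 -> i6 (sll.ALU) RAW r3
  cy5 -> i7/i8 (xor.ALU add.ALU) dual
  cy6 -> i9 (mul.MUL) RAW r3
  cy7 -> i10 (or.ALU) tail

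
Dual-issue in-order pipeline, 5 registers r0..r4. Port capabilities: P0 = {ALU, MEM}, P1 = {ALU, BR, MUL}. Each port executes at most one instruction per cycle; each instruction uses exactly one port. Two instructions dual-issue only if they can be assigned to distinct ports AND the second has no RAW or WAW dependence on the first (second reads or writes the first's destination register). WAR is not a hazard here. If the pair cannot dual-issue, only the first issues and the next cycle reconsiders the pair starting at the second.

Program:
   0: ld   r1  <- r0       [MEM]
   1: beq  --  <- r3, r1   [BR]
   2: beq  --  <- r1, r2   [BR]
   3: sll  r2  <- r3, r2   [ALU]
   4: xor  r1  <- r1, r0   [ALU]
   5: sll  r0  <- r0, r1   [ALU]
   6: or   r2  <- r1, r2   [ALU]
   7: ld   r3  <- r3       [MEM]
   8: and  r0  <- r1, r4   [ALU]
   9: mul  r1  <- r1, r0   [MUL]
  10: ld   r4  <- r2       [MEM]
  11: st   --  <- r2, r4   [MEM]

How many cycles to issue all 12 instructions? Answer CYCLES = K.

c0: i0 ld.MEM  RAW r1
c1: i1 beq.BR  no-port BR/BR
c2: i2&i3 beq.BR;sll.ALU  dual
c3: i4 xor.ALU  RAW r1
c4: i5&i6 sll.ALU;or.ALU  dual
c5: i7&i8 ld.MEM;and.ALU  dual
c6: i9&i10 mul.MUL;ld.MEM  dual
c7: i11 st.MEM  tail

CYCLES = 8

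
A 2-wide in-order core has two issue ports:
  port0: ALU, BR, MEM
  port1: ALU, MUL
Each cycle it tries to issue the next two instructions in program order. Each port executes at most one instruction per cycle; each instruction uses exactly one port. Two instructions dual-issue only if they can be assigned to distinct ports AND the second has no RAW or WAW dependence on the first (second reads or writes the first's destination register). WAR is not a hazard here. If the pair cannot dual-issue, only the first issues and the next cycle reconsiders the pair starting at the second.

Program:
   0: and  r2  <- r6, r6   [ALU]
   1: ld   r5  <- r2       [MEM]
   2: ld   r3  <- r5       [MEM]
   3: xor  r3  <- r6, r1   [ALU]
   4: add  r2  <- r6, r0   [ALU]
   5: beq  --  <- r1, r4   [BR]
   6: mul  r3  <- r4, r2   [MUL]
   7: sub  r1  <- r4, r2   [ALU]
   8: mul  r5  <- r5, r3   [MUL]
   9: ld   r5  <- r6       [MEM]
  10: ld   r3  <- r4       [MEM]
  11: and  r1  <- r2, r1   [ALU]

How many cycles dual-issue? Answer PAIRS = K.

t=0 i0:and.ALU ; RAW r2
t=1 i1:ld.MEM ; no-port MEM/MEM
t=2 i2:ld.MEM ; WAW r3
t=3 i3,i4:xor.ALU add.ALU ; 2-wide
t=4 i5,i6:beq.BR mul.MUL ; 2-wide
t=5 i7,i8:sub.ALU mul.MUL ; 2-wide
t=6 i9:ld.MEM ; no-port MEM/MEM
t=7 i10,i11:ld.MEM and.ALU ; 2-wide

PAIRS = 4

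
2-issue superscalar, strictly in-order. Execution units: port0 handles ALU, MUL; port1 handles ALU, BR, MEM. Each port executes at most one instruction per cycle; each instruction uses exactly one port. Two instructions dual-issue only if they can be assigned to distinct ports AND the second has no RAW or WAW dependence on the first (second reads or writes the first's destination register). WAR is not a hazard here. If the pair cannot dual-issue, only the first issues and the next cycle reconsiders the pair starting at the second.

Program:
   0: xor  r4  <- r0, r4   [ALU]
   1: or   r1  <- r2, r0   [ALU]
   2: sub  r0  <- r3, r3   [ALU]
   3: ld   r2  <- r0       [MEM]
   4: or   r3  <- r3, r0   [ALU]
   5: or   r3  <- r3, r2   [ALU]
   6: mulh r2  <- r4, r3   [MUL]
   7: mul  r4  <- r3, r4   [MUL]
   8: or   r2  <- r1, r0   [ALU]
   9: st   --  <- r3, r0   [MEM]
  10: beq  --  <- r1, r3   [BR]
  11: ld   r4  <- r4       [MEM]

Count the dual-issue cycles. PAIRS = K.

[0] i0+i1  xor.ALU or.ALU  -- 2-wide
[1] i2  sub.ALU  -- RAW r0
[2] i3+i4  ld.MEM or.ALU  -- 2-wide
[3] i5  or.ALU  -- RAW r3
[4] i6  mulh.MUL  -- no-port MUL/MUL
[5] i7+i8  mul.MUL or.ALU  -- 2-wide
[6] i9  st.MEM  -- no-port MEM/BR
[7] i10  beq.BR  -- no-port BR/MEM
[8] i11  ld.MEM  -- tail

PAIRS = 3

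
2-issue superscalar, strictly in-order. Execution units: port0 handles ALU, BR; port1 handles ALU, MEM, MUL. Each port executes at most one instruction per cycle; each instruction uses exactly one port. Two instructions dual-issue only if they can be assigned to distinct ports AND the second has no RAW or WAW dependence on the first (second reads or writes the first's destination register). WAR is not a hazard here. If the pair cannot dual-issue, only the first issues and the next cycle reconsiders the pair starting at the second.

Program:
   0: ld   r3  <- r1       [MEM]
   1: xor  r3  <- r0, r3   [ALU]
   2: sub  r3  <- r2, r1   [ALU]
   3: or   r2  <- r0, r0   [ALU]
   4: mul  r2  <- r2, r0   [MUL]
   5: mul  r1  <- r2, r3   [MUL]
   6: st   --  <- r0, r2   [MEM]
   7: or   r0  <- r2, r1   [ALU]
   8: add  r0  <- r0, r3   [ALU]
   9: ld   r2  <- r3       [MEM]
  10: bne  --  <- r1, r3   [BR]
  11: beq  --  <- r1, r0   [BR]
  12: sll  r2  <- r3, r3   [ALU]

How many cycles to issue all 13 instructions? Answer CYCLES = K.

CYCLES = 9

#0 head=0: ld.MEM i0 RAW+WAW r3
#1 head=1: xor.ALU i1 WAW r3
#2 head=2: sub.ALU;or.ALU i2&i3 pair
#3 head=4: mul.MUL i4 no-port MUL/MUL
#4 head=5: mul.MUL i5 no-port MUL/MEM
#5 head=6: st.MEM;or.ALU i6&i7 pair
#6 head=8: add.ALU;ld.MEM i8&i9 pair
#7 head=10: bne.BR i10 no-port BR/BR
#8 head=11: beq.BR;sll.ALU i11&i12 pair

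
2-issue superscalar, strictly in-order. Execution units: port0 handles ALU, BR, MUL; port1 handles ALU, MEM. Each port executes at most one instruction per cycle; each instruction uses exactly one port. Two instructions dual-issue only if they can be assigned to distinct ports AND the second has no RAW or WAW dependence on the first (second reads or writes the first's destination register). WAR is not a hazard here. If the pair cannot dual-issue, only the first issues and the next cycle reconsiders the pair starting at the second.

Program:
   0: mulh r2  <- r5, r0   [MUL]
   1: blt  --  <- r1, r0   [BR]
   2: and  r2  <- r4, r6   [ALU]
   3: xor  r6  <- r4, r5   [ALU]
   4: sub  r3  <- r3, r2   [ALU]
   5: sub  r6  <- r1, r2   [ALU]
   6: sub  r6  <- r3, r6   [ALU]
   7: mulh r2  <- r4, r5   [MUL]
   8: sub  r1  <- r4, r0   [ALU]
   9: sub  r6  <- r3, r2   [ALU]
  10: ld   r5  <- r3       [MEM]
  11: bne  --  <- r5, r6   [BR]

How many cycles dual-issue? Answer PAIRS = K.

t=0 i0:mulh.MUL ; no-port MUL/BR
t=1 i1&i2:blt.BR and.ALU ; dual
t=2 i3&i4:xor.ALU sub.ALU ; dual
t=3 i5:sub.ALU ; RAW+WAW r6
t=4 i6&i7:sub.ALU mulh.MUL ; dual
t=5 i8&i9:sub.ALU sub.ALU ; dual
t=6 i10:ld.MEM ; RAW r5
t=7 i11:bne.BR ; tail

PAIRS = 4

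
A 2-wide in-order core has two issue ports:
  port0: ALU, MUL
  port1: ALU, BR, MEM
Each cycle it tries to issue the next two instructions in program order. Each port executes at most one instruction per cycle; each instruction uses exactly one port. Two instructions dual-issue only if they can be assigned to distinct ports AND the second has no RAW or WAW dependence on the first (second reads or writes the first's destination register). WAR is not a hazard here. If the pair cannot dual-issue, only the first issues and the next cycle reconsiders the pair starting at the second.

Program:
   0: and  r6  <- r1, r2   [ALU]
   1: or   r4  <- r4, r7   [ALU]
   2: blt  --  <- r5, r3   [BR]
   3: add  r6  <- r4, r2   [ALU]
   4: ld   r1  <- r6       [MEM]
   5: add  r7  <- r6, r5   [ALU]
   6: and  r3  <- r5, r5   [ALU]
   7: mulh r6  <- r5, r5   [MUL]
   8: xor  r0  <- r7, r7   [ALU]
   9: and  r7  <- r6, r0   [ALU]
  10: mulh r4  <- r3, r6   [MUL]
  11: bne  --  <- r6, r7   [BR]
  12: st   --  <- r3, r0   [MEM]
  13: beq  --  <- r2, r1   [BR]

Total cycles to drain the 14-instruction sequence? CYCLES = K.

0. and.ALU;or.ALU @i0+i1  | 2-wide
1. blt.BR;add.ALU @i2+i3  | 2-wide
2. ld.MEM;add.ALU @i4+i5  | 2-wide
3. and.ALU;mulh.MUL @i6+i7  | 2-wide
4. xor.ALU @i8  | RAW r0
5. and.ALU;mulh.MUL @i9+i10  | 2-wide
6. bne.BR @i11  | no-port BR/MEM
7. st.MEM @i12  | no-port MEM/BR
8. beq.BR @i13  | tail

CYCLES = 9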